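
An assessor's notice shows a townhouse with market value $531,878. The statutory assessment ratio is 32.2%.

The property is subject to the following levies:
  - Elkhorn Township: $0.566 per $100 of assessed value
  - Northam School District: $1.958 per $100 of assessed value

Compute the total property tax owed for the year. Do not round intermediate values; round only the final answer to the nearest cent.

$4,322.72

Assessed value = $531,878 × 0.322 = $171,264.716
Elkhorn Township: $171,264.716 × 0.00566 = $969.35829256
Northam School District: $171,264.716 × 0.01958 = $3,353.36313928
Total = $969.35829256 + $3,353.36313928 = $4,322.72143184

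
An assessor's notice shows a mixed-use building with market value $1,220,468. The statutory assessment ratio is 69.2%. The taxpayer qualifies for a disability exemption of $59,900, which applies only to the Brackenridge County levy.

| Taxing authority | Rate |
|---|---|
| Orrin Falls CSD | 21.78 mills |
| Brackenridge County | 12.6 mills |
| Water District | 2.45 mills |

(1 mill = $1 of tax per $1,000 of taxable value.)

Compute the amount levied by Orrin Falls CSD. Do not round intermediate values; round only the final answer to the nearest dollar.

$18,395

Assessed value = $1,220,468 × 0.692 = $844,563.856
Orrin Falls CSD taxable value = $844,563.856 (exemption does not apply)
Orrin Falls CSD levy = $844,563.856 × 0.02178 = $18,394.60078368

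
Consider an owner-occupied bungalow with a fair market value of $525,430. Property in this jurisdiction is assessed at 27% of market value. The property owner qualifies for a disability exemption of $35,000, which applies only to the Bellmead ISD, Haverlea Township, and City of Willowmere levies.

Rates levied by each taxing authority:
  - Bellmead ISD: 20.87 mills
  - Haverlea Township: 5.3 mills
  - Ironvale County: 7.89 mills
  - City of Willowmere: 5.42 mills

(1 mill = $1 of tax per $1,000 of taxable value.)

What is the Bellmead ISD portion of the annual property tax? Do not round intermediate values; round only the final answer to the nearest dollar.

Assessed value = $525,430 × 0.27 = $141,866.1
Bellmead ISD taxable value = $141,866.1 − $35,000 = $106,866.1
Bellmead ISD levy = $106,866.1 × 0.02087 = $2,230.295507

$2,230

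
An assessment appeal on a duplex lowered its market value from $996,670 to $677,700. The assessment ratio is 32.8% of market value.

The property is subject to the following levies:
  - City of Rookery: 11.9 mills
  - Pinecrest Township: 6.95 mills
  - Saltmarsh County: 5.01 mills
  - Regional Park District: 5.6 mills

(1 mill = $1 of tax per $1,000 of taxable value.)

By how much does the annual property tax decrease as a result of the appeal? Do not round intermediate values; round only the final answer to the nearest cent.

$3,082.17

Old assessed value = $996,670 × 0.328 = $326,907.76
New assessed value = $677,700 × 0.328 = $222,285.6
Combined rate = 0.0119 + 0.00695 + 0.00501 + 0.0056 = 0.02946
Old tax = $326,907.76 × 0.02946 = $9,630.7026096
New tax = $222,285.6 × 0.02946 = $6,548.533776
Reduction = $9,630.7026096 − $6,548.533776 = $3,082.1688336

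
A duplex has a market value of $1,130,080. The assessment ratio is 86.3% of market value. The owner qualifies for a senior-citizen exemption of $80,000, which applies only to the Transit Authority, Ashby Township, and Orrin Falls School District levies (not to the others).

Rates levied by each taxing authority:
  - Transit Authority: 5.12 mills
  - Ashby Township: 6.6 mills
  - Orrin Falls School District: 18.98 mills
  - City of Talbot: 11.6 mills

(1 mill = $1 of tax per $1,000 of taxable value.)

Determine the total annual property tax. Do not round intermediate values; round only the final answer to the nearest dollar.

$38,797

Assessed value = $1,130,080 × 0.863 = $975,259.04
Transit Authority: ($975,259.04 − $80,000) × 0.00512 = $895,259.04 × 0.00512 = $4,583.7262848
Ashby Township: ($975,259.04 − $80,000) × 0.0066 = $895,259.04 × 0.0066 = $5,908.709664
Orrin Falls School District: ($975,259.04 − $80,000) × 0.01898 = $895,259.04 × 0.01898 = $16,992.0165792
City of Talbot: $975,259.04 × 0.0116 = $11,313.004864
Total = $38,797.457392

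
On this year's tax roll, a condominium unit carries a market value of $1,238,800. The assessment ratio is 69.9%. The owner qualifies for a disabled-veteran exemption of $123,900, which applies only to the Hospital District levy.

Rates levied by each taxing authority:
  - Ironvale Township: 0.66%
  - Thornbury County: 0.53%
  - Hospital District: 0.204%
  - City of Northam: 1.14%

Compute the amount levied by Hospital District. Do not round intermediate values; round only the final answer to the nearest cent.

Assessed value = $1,238,800 × 0.699 = $865,921.2
Hospital District taxable value = $865,921.2 − $123,900 = $742,021.2
Hospital District levy = $742,021.2 × 0.00204 = $1,513.723248

$1,513.72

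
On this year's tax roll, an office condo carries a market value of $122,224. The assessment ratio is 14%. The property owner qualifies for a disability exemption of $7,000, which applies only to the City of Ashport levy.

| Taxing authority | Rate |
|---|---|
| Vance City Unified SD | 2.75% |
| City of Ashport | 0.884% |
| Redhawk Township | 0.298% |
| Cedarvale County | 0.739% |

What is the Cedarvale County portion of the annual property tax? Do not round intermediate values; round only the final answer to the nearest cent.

$126.45

Assessed value = $122,224 × 0.14 = $17,111.36
Cedarvale County taxable value = $17,111.36 (exemption does not apply)
Cedarvale County levy = $17,111.36 × 0.00739 = $126.4529504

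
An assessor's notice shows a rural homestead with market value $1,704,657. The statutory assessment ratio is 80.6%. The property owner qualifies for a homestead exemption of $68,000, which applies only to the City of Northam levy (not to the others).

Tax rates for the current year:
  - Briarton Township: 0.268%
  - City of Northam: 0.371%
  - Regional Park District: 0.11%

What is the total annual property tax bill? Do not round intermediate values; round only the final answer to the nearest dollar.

Assessed value = $1,704,657 × 0.806 = $1,373,953.542
Briarton Township: $1,373,953.542 × 0.00268 = $3,682.19549256
City of Northam: ($1,373,953.542 − $68,000) × 0.00371 = $1,305,953.542 × 0.00371 = $4,845.08764082
Regional Park District: $1,373,953.542 × 0.0011 = $1,511.3488962
Total = $10,038.63202958

$10,039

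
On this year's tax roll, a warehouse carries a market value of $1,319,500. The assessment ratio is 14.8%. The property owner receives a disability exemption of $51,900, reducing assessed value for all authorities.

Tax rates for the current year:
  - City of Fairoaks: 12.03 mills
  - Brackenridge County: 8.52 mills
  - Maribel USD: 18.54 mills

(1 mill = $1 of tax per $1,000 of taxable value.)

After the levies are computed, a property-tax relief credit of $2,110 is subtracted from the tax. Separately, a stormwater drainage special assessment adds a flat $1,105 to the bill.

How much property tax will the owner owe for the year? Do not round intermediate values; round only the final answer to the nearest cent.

$4,599.96

Assessed value = $1,319,500 × 0.148 = $195,286
Taxable value = $195,286 − $51,900 = $143,386
City of Fairoaks: $143,386 × 0.01203 = $1,724.93358
Brackenridge County: $143,386 × 0.00852 = $1,221.64872
Maribel USD: $143,386 × 0.01854 = $2,658.37644
Levies subtotal = $5,604.95874
After credit = $5,604.95874 − $2,110 = $3,494.95874
Total = $3,494.95874 + $1,105 = $4,599.95874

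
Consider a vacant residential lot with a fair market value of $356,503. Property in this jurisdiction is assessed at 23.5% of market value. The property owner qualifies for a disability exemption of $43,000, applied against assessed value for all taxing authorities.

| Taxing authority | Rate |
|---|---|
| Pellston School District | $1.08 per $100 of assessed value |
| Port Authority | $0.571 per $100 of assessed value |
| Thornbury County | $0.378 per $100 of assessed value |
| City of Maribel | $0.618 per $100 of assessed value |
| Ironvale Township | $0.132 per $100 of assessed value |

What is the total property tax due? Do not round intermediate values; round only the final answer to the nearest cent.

$1,133.23

Assessed value = $356,503 × 0.235 = $83,778.205
Taxable value = $83,778.205 − $43,000 = $40,778.205
Pellston School District: $40,778.205 × 0.0108 = $440.404614
Port Authority: $40,778.205 × 0.00571 = $232.84355055
Thornbury County: $40,778.205 × 0.00378 = $154.1416149
City of Maribel: $40,778.205 × 0.00618 = $252.0093069
Ironvale Township: $40,778.205 × 0.00132 = $53.8272306
Total = $440.404614 + $232.84355055 + $154.1416149 + $252.0093069 + $53.8272306 = $1,133.22631695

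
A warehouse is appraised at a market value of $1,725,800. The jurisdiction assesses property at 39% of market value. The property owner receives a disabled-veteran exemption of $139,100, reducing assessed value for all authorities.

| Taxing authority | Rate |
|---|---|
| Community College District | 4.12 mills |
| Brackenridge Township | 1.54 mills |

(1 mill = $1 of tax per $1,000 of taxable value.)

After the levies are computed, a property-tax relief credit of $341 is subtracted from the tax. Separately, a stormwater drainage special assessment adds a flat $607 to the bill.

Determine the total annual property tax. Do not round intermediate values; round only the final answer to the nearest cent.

Assessed value = $1,725,800 × 0.39 = $673,062
Taxable value = $673,062 − $139,100 = $533,962
Community College District: $533,962 × 0.00412 = $2,199.92344
Brackenridge Township: $533,962 × 0.00154 = $822.30148
Levies subtotal = $3,022.22492
After credit = $3,022.22492 − $341 = $2,681.22492
Total = $2,681.22492 + $607 = $3,288.22492

$3,288.22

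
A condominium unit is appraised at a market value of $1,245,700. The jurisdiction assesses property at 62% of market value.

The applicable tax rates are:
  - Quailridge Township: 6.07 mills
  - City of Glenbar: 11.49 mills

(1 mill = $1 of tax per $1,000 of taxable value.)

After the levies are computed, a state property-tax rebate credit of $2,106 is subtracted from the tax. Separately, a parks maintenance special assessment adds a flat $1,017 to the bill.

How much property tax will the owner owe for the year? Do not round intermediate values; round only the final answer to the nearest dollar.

Assessed value = $1,245,700 × 0.62 = $772,334
Quailridge Township: $772,334 × 0.00607 = $4,688.06738
City of Glenbar: $772,334 × 0.01149 = $8,874.11766
Levies subtotal = $13,562.18504
After credit = $13,562.18504 − $2,106 = $11,456.18504
Total = $11,456.18504 + $1,017 = $12,473.18504

$12,473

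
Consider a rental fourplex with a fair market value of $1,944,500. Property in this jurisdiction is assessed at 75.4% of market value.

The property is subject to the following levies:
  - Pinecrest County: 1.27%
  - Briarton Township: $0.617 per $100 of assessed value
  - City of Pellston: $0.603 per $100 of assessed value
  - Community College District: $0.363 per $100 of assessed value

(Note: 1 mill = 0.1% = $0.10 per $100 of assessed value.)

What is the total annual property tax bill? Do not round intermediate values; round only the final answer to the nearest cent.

$41,829.35

Assessed value = $1,944,500 × 0.754 = $1,466,153
Pinecrest County: $1,466,153 × 0.0127 = $18,620.1431
Briarton Township: $1,466,153 × 0.00617 = $9,046.16401
City of Pellston: $1,466,153 × 0.00603 = $8,840.90259
Community College District: $1,466,153 × 0.00363 = $5,322.13539
Total = $41,829.34509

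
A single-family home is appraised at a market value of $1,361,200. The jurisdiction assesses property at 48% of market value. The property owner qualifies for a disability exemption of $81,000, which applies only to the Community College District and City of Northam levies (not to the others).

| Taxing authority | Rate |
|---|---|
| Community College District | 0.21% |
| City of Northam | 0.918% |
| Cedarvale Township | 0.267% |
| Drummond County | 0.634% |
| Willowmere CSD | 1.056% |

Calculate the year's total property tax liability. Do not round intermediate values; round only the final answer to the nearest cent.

Assessed value = $1,361,200 × 0.48 = $653,376
Community College District: ($653,376 − $81,000) × 0.0021 = $572,376 × 0.0021 = $1,201.9896
City of Northam: ($653,376 − $81,000) × 0.00918 = $572,376 × 0.00918 = $5,254.41168
Cedarvale Township: $653,376 × 0.00267 = $1,744.51392
Drummond County: $653,376 × 0.00634 = $4,142.40384
Willowmere CSD: $653,376 × 0.01056 = $6,899.65056
Total = $19,242.9696

$19,242.97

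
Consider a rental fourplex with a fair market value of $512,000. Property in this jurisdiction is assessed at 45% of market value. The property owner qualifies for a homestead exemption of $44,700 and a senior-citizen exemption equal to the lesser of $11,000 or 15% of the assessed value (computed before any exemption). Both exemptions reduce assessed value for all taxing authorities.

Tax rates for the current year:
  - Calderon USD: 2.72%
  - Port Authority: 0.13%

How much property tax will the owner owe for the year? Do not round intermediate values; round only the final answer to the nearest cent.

$4,978.95

Assessed value = $512,000 × 0.45 = $230,400
Senior-citizen exemption = min($11,000, 15% × $230,400) = min($11,000, $34,560) = $11,000 (dollar cap binds)
Taxable value = $230,400 − $44,700 − $11,000 = $174,700
Calderon USD: $174,700 × 0.0272 = $4,751.84
Port Authority: $174,700 × 0.0013 = $227.11
Total = $4,978.95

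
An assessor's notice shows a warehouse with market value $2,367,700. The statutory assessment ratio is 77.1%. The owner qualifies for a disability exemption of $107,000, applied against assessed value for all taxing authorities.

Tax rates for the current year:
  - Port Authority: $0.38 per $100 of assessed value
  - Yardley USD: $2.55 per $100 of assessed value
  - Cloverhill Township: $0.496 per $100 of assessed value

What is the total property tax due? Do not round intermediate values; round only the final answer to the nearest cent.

Assessed value = $2,367,700 × 0.771 = $1,825,496.7
Taxable value = $1,825,496.7 − $107,000 = $1,718,496.7
Port Authority: $1,718,496.7 × 0.0038 = $6,530.28746
Yardley USD: $1,718,496.7 × 0.0255 = $43,821.66585
Cloverhill Township: $1,718,496.7 × 0.00496 = $8,523.743632
Total = $6,530.28746 + $43,821.66585 + $8,523.743632 = $58,875.696942

$58,875.70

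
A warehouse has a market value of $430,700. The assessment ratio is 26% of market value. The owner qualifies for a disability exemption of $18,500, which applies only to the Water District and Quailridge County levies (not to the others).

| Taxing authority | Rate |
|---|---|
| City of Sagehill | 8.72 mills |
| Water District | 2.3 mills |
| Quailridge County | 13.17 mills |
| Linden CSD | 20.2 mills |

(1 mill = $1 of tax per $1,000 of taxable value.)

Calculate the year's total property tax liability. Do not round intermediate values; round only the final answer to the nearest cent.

$4,684.69

Assessed value = $430,700 × 0.26 = $111,982
City of Sagehill: $111,982 × 0.00872 = $976.48304
Water District: ($111,982 − $18,500) × 0.0023 = $93,482 × 0.0023 = $215.0086
Quailridge County: ($111,982 − $18,500) × 0.01317 = $93,482 × 0.01317 = $1,231.15794
Linden CSD: $111,982 × 0.0202 = $2,262.0364
Total = $4,684.68598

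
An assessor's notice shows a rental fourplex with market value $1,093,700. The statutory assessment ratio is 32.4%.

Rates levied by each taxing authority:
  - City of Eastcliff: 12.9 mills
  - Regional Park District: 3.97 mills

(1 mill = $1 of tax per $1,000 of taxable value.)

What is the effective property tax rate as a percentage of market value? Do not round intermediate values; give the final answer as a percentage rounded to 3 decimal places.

Assessed value = $1,093,700 × 0.324 = $354,358.8
City of Eastcliff: $354,358.8 × 0.0129 = $4,571.22852
Regional Park District: $354,358.8 × 0.00397 = $1,406.804436
Total tax = $5,978.032956
Effective rate = $5,978.032956 ÷ $1,093,700 = 0.547% of market value

0.547%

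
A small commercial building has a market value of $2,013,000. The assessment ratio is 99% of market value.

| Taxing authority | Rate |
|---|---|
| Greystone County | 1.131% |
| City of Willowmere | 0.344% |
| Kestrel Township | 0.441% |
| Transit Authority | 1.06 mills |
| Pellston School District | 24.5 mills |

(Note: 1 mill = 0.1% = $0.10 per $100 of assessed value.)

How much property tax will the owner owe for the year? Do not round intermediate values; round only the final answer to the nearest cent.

$89,121.15

Assessed value = $2,013,000 × 0.99 = $1,992,870
Greystone County: $1,992,870 × 0.01131 = $22,539.3597
City of Willowmere: $1,992,870 × 0.00344 = $6,855.4728
Kestrel Township: $1,992,870 × 0.00441 = $8,788.5567
Transit Authority: $1,992,870 × 0.00106 = $2,112.4422
Pellston School District: $1,992,870 × 0.0245 = $48,825.315
Total = $89,121.1464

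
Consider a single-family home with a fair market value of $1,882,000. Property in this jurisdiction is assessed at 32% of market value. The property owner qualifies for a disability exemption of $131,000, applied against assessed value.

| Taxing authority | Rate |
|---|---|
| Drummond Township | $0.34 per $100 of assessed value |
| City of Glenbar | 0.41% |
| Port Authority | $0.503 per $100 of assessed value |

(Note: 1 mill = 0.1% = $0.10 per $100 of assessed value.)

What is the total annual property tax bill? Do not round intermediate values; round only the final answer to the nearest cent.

Assessed value = $1,882,000 × 0.32 = $602,240
Taxable value = $602,240 − $131,000 = $471,240
Drummond Township: $471,240 × 0.0034 = $1,602.216
City of Glenbar: $471,240 × 0.0041 = $1,932.084
Port Authority: $471,240 × 0.00503 = $2,370.3372
Total = $5,904.6372

$5,904.64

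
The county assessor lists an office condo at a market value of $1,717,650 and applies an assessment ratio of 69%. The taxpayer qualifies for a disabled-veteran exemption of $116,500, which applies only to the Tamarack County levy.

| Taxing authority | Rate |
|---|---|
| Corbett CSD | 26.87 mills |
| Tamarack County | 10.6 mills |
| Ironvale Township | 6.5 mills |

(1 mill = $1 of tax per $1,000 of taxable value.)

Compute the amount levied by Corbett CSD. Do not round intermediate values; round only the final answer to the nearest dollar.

$31,846

Assessed value = $1,717,650 × 0.69 = $1,185,178.5
Corbett CSD taxable value = $1,185,178.5 (exemption does not apply)
Corbett CSD levy = $1,185,178.5 × 0.02687 = $31,845.746295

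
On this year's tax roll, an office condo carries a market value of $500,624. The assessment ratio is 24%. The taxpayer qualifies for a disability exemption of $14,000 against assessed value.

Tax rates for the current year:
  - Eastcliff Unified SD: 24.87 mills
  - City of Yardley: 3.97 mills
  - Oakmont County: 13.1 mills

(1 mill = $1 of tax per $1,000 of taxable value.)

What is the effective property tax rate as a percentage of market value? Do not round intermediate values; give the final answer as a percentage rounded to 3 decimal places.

0.889%

Assessed value = $500,624 × 0.24 = $120,149.76
Taxable value = $120,149.76 − $14,000 = $106,149.76
Eastcliff Unified SD: $106,149.76 × 0.02487 = $2,639.9445312
City of Yardley: $106,149.76 × 0.00397 = $421.4145472
Oakmont County: $106,149.76 × 0.0131 = $1,390.561856
Total tax = $4,451.9209344
Effective rate = $4,451.9209344 ÷ $500,624 = 0.889% of market value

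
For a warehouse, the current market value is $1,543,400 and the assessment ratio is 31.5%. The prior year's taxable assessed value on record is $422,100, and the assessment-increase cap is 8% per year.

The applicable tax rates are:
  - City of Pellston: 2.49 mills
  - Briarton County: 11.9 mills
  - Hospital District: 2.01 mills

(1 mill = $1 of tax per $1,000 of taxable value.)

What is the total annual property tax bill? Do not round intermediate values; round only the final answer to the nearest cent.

Uncapped assessed value = $1,543,400 × 0.315 = $486,171
Cap limit = $422,100 × 1.08 = $455,868
Taxable assessed value = min($486,171, $455,868) = $455,868 (cap binds)
City of Pellston: $455,868 × 0.00249 = $1,135.11132
Briarton County: $455,868 × 0.0119 = $5,424.8292
Hospital District: $455,868 × 0.00201 = $916.29468
Total = $7,476.2352

$7,476.24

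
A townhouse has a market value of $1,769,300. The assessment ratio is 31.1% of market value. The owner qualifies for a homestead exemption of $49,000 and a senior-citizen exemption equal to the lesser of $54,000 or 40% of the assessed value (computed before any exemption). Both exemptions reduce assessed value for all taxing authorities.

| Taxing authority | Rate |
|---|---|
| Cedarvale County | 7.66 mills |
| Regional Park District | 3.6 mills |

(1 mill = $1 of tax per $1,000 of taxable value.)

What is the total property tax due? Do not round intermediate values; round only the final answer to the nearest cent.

$5,036.06

Assessed value = $1,769,300 × 0.311 = $550,252.3
Senior-citizen exemption = min($54,000, 40% × $550,252.3) = min($54,000, $220,100.92) = $54,000 (dollar cap binds)
Taxable value = $550,252.3 − $49,000 − $54,000 = $447,252.3
Cedarvale County: $447,252.3 × 0.00766 = $3,425.952618
Regional Park District: $447,252.3 × 0.0036 = $1,610.10828
Total = $5,036.060898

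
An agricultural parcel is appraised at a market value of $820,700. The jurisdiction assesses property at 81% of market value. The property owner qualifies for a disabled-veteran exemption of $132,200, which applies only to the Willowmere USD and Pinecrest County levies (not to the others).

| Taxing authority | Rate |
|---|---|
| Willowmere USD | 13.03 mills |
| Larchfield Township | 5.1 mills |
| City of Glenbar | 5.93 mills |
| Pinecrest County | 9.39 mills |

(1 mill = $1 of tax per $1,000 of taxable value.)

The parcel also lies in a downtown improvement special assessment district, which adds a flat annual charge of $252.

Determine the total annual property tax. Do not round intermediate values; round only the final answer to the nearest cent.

Assessed value = $820,700 × 0.81 = $664,767
Willowmere USD: ($664,767 − $132,200) × 0.01303 = $532,567 × 0.01303 = $6,939.34801
Larchfield Township: $664,767 × 0.0051 = $3,390.3117
City of Glenbar: $664,767 × 0.00593 = $3,942.06831
Pinecrest County: ($664,767 − $132,200) × 0.00939 = $532,567 × 0.00939 = $5,000.80413
Levies subtotal = $19,272.53215
Total = $19,272.53215 + $252 = $19,524.53215

$19,524.53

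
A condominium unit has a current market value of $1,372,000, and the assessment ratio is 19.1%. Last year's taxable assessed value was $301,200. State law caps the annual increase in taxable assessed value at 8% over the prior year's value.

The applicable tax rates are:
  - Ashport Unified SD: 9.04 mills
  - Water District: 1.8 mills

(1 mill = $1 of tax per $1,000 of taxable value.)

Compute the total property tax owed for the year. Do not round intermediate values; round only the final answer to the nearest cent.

$2,840.64

Uncapped assessed value = $1,372,000 × 0.191 = $262,052
Cap limit = $301,200 × 1.08 = $325,296
Taxable assessed value = min($262,052, $325,296) = $262,052 (cap does not bind)
Ashport Unified SD: $262,052 × 0.00904 = $2,368.95008
Water District: $262,052 × 0.0018 = $471.6936
Total = $2,840.64368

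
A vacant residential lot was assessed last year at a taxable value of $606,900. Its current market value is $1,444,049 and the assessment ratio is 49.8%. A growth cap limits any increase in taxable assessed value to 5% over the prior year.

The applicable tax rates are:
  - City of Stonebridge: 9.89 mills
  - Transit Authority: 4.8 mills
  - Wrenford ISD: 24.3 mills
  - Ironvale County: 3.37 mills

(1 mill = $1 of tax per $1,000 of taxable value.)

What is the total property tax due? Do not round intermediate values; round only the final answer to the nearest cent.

Uncapped assessed value = $1,444,049 × 0.498 = $719,136.402
Cap limit = $606,900 × 1.05 = $637,245
Taxable assessed value = min($719,136.402, $637,245) = $637,245 (cap binds)
City of Stonebridge: $637,245 × 0.00989 = $6,302.35305
Transit Authority: $637,245 × 0.0048 = $3,058.776
Wrenford ISD: $637,245 × 0.0243 = $15,485.0535
Ironvale County: $637,245 × 0.00337 = $2,147.51565
Total = $26,993.6982

$26,993.70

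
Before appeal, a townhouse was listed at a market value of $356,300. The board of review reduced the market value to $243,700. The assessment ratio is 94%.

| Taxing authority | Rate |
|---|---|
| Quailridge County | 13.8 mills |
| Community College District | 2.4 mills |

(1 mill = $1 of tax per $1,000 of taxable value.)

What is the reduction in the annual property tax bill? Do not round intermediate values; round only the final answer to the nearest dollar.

Old assessed value = $356,300 × 0.94 = $334,922
New assessed value = $243,700 × 0.94 = $229,078
Combined rate = 0.0138 + 0.0024 = 0.0162
Old tax = $334,922 × 0.0162 = $5,425.7364
New tax = $229,078 × 0.0162 = $3,711.0636
Reduction = $5,425.7364 − $3,711.0636 = $1,714.6728

$1,715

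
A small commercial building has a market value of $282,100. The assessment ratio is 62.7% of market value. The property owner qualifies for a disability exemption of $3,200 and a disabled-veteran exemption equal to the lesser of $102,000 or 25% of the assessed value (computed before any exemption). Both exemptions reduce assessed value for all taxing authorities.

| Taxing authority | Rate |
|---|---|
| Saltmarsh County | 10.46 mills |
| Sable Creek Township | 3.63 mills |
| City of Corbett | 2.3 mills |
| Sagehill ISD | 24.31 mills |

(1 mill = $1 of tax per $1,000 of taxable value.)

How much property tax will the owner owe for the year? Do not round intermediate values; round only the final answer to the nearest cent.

Assessed value = $282,100 × 0.627 = $176,876.7
Disabled-veteran exemption = min($102,000, 25% × $176,876.7) = min($102,000, $44,219.175) = $44,219.175 (percentage binds)
Taxable value = $176,876.7 − $3,200 − $44,219.175 = $129,457.525
Saltmarsh County: $129,457.525 × 0.01046 = $1,354.1257115
Sable Creek Township: $129,457.525 × 0.00363 = $469.93081575
City of Corbett: $129,457.525 × 0.0023 = $297.7523075
Sagehill ISD: $129,457.525 × 0.02431 = $3,147.11243275
Total = $5,268.9212675

$5,268.92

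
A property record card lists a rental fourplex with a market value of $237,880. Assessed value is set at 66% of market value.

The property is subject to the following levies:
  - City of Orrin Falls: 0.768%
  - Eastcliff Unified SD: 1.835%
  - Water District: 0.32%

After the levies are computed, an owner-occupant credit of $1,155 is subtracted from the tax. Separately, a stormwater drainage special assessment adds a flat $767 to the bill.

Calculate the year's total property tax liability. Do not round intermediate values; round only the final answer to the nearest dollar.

Assessed value = $237,880 × 0.66 = $157,000.8
City of Orrin Falls: $157,000.8 × 0.00768 = $1,205.766144
Eastcliff Unified SD: $157,000.8 × 0.01835 = $2,880.96468
Water District: $157,000.8 × 0.0032 = $502.40256
Levies subtotal = $4,589.133384
After credit = $4,589.133384 − $1,155 = $3,434.133384
Total = $3,434.133384 + $767 = $4,201.133384

$4,201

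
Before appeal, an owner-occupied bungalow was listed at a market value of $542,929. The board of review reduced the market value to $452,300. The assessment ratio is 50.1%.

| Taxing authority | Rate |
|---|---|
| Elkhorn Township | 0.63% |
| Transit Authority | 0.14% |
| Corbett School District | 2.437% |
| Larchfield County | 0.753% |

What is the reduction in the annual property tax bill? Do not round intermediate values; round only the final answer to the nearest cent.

$1,798.04

Old assessed value = $542,929 × 0.501 = $272,007.429
New assessed value = $452,300 × 0.501 = $226,602.3
Combined rate = 0.0063 + 0.0014 + 0.02437 + 0.00753 = 0.0396
Old tax = $272,007.429 × 0.0396 = $10,771.4941884
New tax = $226,602.3 × 0.0396 = $8,973.45108
Reduction = $10,771.4941884 − $8,973.45108 = $1,798.0431084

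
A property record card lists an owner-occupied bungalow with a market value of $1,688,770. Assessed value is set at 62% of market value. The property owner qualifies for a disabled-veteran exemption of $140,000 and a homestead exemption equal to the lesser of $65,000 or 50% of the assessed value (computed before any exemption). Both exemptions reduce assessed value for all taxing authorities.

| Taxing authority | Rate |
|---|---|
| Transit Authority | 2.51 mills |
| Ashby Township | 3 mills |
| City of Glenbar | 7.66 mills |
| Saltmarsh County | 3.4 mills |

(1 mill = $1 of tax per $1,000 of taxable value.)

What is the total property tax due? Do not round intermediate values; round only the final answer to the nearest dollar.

$13,953

Assessed value = $1,688,770 × 0.62 = $1,047,037.4
Homestead exemption = min($65,000, 50% × $1,047,037.4) = min($65,000, $523,518.7) = $65,000 (dollar cap binds)
Taxable value = $1,047,037.4 − $140,000 − $65,000 = $842,037.4
Transit Authority: $842,037.4 × 0.00251 = $2,113.513874
Ashby Township: $842,037.4 × 0.003 = $2,526.1122
City of Glenbar: $842,037.4 × 0.00766 = $6,450.006484
Saltmarsh County: $842,037.4 × 0.0034 = $2,862.92716
Total = $13,952.559718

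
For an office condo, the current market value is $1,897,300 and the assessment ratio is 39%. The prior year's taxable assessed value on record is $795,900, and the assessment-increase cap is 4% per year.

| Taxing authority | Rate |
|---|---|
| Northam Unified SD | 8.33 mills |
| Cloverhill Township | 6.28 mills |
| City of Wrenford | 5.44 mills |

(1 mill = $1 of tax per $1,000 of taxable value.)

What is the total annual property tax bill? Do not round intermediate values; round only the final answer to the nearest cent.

$14,835.94

Uncapped assessed value = $1,897,300 × 0.39 = $739,947
Cap limit = $795,900 × 1.04 = $827,736
Taxable assessed value = min($739,947, $827,736) = $739,947 (cap does not bind)
Northam Unified SD: $739,947 × 0.00833 = $6,163.75851
Cloverhill Township: $739,947 × 0.00628 = $4,646.86716
City of Wrenford: $739,947 × 0.00544 = $4,025.31168
Total = $14,835.93735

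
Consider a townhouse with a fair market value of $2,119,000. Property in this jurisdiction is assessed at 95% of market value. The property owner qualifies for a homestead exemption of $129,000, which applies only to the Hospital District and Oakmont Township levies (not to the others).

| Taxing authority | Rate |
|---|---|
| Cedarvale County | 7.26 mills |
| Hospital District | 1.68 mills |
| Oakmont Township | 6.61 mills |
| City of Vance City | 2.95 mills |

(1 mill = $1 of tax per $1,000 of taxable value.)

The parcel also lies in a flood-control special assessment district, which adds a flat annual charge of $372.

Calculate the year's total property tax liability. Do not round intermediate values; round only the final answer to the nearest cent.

Assessed value = $2,119,000 × 0.95 = $2,013,050
Cedarvale County: $2,013,050 × 0.00726 = $14,614.743
Hospital District: ($2,013,050 − $129,000) × 0.00168 = $1,884,050 × 0.00168 = $3,165.204
Oakmont Township: ($2,013,050 − $129,000) × 0.00661 = $1,884,050 × 0.00661 = $12,453.5705
City of Vance City: $2,013,050 × 0.00295 = $5,938.4975
Levies subtotal = $36,172.015
Total = $36,172.015 + $372 = $36,544.015

$36,544.02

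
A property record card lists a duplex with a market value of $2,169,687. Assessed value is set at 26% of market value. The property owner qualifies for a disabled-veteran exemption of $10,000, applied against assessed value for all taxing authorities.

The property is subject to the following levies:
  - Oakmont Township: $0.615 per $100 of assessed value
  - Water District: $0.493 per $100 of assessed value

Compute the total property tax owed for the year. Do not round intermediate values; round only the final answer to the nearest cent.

$6,139.63

Assessed value = $2,169,687 × 0.26 = $564,118.62
Taxable value = $564,118.62 − $10,000 = $554,118.62
Oakmont Township: $554,118.62 × 0.00615 = $3,407.829513
Water District: $554,118.62 × 0.00493 = $2,731.8047966
Total = $3,407.829513 + $2,731.8047966 = $6,139.6343096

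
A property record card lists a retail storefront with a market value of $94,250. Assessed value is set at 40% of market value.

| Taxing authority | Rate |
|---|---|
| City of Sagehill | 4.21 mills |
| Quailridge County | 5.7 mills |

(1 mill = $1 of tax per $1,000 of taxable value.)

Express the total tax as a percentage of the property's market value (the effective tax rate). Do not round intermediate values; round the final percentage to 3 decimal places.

Assessed value = $94,250 × 0.4 = $37,700
City of Sagehill: $37,700 × 0.00421 = $158.717
Quailridge County: $37,700 × 0.0057 = $214.89
Total tax = $373.607
Effective rate = $373.607 ÷ $94,250 = 0.396% of market value

0.396%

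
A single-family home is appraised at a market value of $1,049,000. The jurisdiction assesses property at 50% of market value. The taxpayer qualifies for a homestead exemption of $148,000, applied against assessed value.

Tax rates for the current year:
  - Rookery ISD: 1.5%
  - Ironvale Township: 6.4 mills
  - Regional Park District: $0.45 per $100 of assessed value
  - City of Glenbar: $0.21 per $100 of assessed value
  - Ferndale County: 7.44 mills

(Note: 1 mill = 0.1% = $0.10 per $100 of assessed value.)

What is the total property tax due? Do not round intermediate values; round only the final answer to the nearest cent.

$13,343.16

Assessed value = $1,049,000 × 0.5 = $524,500
Taxable value = $524,500 − $148,000 = $376,500
Rookery ISD: $376,500 × 0.015 = $5,647.5
Ironvale Township: $376,500 × 0.0064 = $2,409.6
Regional Park District: $376,500 × 0.0045 = $1,694.25
City of Glenbar: $376,500 × 0.0021 = $790.65
Ferndale County: $376,500 × 0.00744 = $2,801.16
Total = $13,343.16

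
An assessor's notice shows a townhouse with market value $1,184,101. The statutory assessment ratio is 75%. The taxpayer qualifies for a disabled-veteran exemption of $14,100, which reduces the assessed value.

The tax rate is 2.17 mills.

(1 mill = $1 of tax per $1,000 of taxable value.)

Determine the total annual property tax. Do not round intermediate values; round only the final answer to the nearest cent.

Assessed value = $1,184,101 × 0.75 = $888,075.75
Taxable value = $888,075.75 − $14,100 = $873,975.75
Tax = $873,975.75 × 0.00217 = $1,896.5273775

$1,896.53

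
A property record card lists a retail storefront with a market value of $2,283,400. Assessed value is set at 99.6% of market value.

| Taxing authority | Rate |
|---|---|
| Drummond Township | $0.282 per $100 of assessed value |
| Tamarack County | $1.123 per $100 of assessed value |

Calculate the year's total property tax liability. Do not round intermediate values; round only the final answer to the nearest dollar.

Assessed value = $2,283,400 × 0.996 = $2,274,266.4
Drummond Township: $2,274,266.4 × 0.00282 = $6,413.431248
Tamarack County: $2,274,266.4 × 0.01123 = $25,540.011672
Total = $6,413.431248 + $25,540.011672 = $31,953.44292

$31,953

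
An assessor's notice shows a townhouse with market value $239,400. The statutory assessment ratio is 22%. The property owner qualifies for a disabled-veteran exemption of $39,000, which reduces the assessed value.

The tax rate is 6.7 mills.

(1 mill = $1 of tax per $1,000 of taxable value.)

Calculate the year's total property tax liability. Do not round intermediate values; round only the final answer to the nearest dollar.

$92

Assessed value = $239,400 × 0.22 = $52,668
Taxable value = $52,668 − $39,000 = $13,668
Tax = $13,668 × 0.0067 = $91.5756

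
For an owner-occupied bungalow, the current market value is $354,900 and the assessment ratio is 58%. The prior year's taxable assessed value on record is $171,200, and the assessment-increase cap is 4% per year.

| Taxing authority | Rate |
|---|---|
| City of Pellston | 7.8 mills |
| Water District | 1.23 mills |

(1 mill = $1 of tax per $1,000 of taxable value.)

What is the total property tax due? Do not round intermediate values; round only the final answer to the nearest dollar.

Uncapped assessed value = $354,900 × 0.58 = $205,842
Cap limit = $171,200 × 1.04 = $178,048
Taxable assessed value = min($205,842, $178,048) = $178,048 (cap binds)
City of Pellston: $178,048 × 0.0078 = $1,388.7744
Water District: $178,048 × 0.00123 = $218.99904
Total = $1,607.77344

$1,608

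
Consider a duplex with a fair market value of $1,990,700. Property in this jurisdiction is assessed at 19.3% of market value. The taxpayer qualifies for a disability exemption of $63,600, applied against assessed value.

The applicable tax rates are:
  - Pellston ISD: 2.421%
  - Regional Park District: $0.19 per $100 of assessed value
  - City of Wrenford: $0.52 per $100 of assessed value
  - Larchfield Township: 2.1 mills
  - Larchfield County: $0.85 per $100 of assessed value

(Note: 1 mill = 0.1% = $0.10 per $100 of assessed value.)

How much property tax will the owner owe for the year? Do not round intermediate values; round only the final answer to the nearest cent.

Assessed value = $1,990,700 × 0.193 = $384,205.1
Taxable value = $384,205.1 − $63,600 = $320,605.1
Pellston ISD: $320,605.1 × 0.02421 = $7,761.849471
Regional Park District: $320,605.1 × 0.0019 = $609.14969
City of Wrenford: $320,605.1 × 0.0052 = $1,667.14652
Larchfield Township: $320,605.1 × 0.0021 = $673.27071
Larchfield County: $320,605.1 × 0.0085 = $2,725.14335
Total = $13,436.559741

$13,436.56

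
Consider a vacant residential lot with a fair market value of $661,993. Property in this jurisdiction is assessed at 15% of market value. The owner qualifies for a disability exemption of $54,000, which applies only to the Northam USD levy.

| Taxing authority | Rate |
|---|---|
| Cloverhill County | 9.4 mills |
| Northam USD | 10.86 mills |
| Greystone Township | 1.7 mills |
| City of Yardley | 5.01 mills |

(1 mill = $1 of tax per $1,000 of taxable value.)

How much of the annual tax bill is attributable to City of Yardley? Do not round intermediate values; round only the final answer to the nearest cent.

Assessed value = $661,993 × 0.15 = $99,298.95
City of Yardley taxable value = $99,298.95 (exemption does not apply)
City of Yardley levy = $99,298.95 × 0.00501 = $497.4877395

$497.49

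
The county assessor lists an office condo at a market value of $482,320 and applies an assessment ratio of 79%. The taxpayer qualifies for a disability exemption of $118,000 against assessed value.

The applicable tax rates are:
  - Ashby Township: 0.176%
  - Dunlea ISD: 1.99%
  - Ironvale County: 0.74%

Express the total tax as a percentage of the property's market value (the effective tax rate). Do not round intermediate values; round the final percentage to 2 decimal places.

1.58%

Assessed value = $482,320 × 0.79 = $381,032.8
Taxable value = $381,032.8 − $118,000 = $263,032.8
Ashby Township: $263,032.8 × 0.00176 = $462.937728
Dunlea ISD: $263,032.8 × 0.0199 = $5,234.35272
Ironvale County: $263,032.8 × 0.0074 = $1,946.44272
Total tax = $7,643.733168
Effective rate = $7,643.733168 ÷ $482,320 = 1.58% of market value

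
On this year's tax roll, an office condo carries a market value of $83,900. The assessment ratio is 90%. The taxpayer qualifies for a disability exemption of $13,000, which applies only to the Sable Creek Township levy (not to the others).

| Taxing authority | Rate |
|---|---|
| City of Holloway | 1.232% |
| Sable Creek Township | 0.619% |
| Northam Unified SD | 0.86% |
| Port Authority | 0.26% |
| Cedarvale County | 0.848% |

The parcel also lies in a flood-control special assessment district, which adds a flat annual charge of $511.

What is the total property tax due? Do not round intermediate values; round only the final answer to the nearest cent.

$3,314.26

Assessed value = $83,900 × 0.9 = $75,510
City of Holloway: $75,510 × 0.01232 = $930.2832
Sable Creek Township: ($75,510 − $13,000) × 0.00619 = $62,510 × 0.00619 = $386.9369
Northam Unified SD: $75,510 × 0.0086 = $649.386
Port Authority: $75,510 × 0.0026 = $196.326
Cedarvale County: $75,510 × 0.00848 = $640.3248
Levies subtotal = $2,803.2569
Total = $2,803.2569 + $511 = $3,314.2569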